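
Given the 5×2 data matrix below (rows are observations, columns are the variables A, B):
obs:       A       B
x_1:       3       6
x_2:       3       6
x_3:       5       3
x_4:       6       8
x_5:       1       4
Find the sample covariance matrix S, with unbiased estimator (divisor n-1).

Step 1 — column means:
  mean(A) = (3 + 3 + 5 + 6 + 1) / 5 = 18/5 = 3.6
  mean(B) = (6 + 6 + 3 + 8 + 4) / 5 = 27/5 = 5.4

Step 2 — sample covariance S[i,j] = (1/(n-1)) · Σ_k (x_{k,i} - mean_i) · (x_{k,j} - mean_j), with n-1 = 4.
  S[A,A] = ((-0.6)·(-0.6) + (-0.6)·(-0.6) + (1.4)·(1.4) + (2.4)·(2.4) + (-2.6)·(-2.6)) / 4 = 15.2/4 = 3.8
  S[A,B] = ((-0.6)·(0.6) + (-0.6)·(0.6) + (1.4)·(-2.4) + (2.4)·(2.6) + (-2.6)·(-1.4)) / 4 = 5.8/4 = 1.45
  S[B,B] = ((0.6)·(0.6) + (0.6)·(0.6) + (-2.4)·(-2.4) + (2.6)·(2.6) + (-1.4)·(-1.4)) / 4 = 15.2/4 = 3.8

S is symmetric (S[j,i] = S[i,j]). Assembling:

S = [[3.8, 1.45],
 [1.45, 3.8]]


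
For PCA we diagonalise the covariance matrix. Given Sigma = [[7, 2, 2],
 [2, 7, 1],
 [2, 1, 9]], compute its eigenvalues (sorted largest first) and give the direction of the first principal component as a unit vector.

Step 1 — characteristic polynomial p(λ) = det(λI - Sigma) = λ³ - tr·λ² + c_1·λ - det, where tr = trace, c_1 = sum of the principal 2×2 minors, det = det(Sigma):
  tr = 7 + 7 + 9 = 23,
  c_1 = (7·7 - (2)²) + (7·9 - (2)²) + (7·9 - (1)²) = 45 + 59 + 62 = 166,
  det = 7·(7·9 - (1)²) - (2)·((2)·9 - (1)·(2)) + (2)·((2)·(1) - 7·(2)) = 7·(62) - (2)·(16) + (2)·(-12) = 378.
  So p(λ) = λ³ - 23λ² + 166λ - 378.
Step 2 — look for an integer root (rational root theorem: any rational root is an integer divisor of 378). Testing λ = 7:
  p(7) = 343 - 1127 + 1162 - 378 = 0  ✓
  Dividing out (λ - 7): p(λ) = (λ - 7)(λ² - 16λ + 54).
Step 3 — remaining eigenvalues from the quadratic λ² - 16λ + 54 = 0:
  Δ = 16² - 4·54 = 256 - 216 = 40,  λ = (16 ± √40)/2 = (16 ± 6.3246)/2 ≈ 11.1623 or 4.8377.
  Sorted: λ_1 = 11.1623,  λ_2 = 7,  λ_3 = 4.8377  (check: sum = 23 = tr ✓).

Step 4 — unit eigenvector for λ_1 ≈ 11.1623: v spans the null space of (Sigma - λ_1 I), whose rows are
  r_1 = (-4.1623, 2, 2),  r_2 = (2, -4.1623, 1),  r_3 = (2, 1, -2.1623).
  v is orthogonal to every row, so take v ∝ r_1 × r_2 = ((2)·(1) - (2)·(-4.1623), (2)·(2) - (-4.1623)·(1), (-4.1623)·(-4.1623) - (2)·(2)) ≈ (10.3246, 8.1623, 13.3246).
  Let u = (10.3246, 8.1623, 13.3246).
  ||u|| = √((10.3246)² + (8.1623)² + (13.3246)²) = √(350.763) ≈ 18.7287,  v_1 = u/||u|| ≈ (0.5513, 0.4358, 0.7115) (||v_1|| = 1).

λ_1 = 11.1623,  λ_2 = 7,  λ_3 = 4.8377;  v_1 ≈ (0.5513, 0.4358, 0.7115)


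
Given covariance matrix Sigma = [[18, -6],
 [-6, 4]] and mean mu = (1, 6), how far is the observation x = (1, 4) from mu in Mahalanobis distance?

Step 1 — centre the observation: (x - mu) = (0, -2).

Step 2 — invert Sigma. det(Sigma) = 18·4 - (-6)² = 36.
  Sigma^{-1} = (1/det) · [[d, -b], [-b, a]] = [[0.1111, 0.1667],
 [0.1667, 0.5]].

Step 3 — form the quadratic (x - mu)^T · Sigma^{-1} · (x - mu):
  Sigma^{-1} · (x - mu) = (-0.3333, -1).
  (x - mu)^T · [Sigma^{-1} · (x - mu)] = (0)·(-0.3333) + (-2)·(-1) = 2.

Step 4 — take square root: d = √(2) ≈ 1.4142.

d(x, mu) = √(2) ≈ 1.4142


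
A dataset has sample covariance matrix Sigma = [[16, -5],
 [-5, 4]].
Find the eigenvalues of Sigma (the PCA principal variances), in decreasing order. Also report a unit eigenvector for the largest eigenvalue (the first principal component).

Step 1 — characteristic polynomial of 2×2 Sigma:
  det(Sigma - λI) = λ² - trace · λ + det = 0.
  trace = 16 + 4 = 20, det = 16·4 - (-5)² = 39.
Step 2 — discriminant:
  Δ = trace² - 4·det = 400 - 156 = 244.
Step 3 — eigenvalues:
  λ = (trace ± √Δ)/2 = (20 ± 15.6205)/2,
  λ_1 = 17.8102,  λ_2 = 2.1898.

Step 4 — unit eigenvector for λ_1: solve (Sigma - λ_1 I)v = 0. First row:
  (16 - 17.8102)·v_x + (-5)·v_y = 0, i.e. (-1.8102)·v_x + (-5)·v_y = 0,
  so v ∝ (b, λ_1 - a) = (-5, 1.8102); multiply by -1 so the first entry is positive: u = (5, -1.8102).
  ||u|| = √((5)² + (-1.8102)²) = √(28.277) ≈ 5.3176,
  v_1 = u/||u|| ≈ (0.9403, -0.3404) (||v_1|| = 1).

λ_1 = 17.8102,  λ_2 = 2.1898;  v_1 ≈ (0.9403, -0.3404)


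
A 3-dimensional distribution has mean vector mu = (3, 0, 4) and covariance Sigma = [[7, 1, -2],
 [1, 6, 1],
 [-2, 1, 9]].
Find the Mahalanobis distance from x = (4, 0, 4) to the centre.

Step 1 — centre the observation: (x - mu) = (1, 0, 0).

Step 2 — invert Sigma (cofactor / det for 3×3, or solve directly):
  Sigma^{-1} = [[0.1587, -0.0329, 0.0389],
 [-0.0329, 0.1766, -0.0269],
 [0.0389, -0.0269, 0.1228]].

Step 3 — form the quadratic (x - mu)^T · Sigma^{-1} · (x - mu):
  Sigma^{-1} · (x - mu) = (0.1587, -0.0329, 0.0389).
  (x - mu)^T · [Sigma^{-1} · (x - mu)] = (1)·(0.1587) + (0)·(-0.0329) + (0)·(0.0389) = 0.1587.

Step 4 — take square root: d = √(0.1587) ≈ 0.3983.

d(x, mu) = √(0.1587) ≈ 0.3983


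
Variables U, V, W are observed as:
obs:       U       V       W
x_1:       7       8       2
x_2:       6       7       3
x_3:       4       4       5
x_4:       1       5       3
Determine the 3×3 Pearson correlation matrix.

Step 1 — column means:
  mean(U) = (7 + 6 + 4 + 1) / 4 = 18/4 = 4.5
  mean(V) = (8 + 7 + 4 + 5) / 4 = 24/4 = 6
  mean(W) = (2 + 3 + 5 + 3) / 4 = 13/4 = 3.25

Step 2 — sample variances and covariances s[i,j] = (1/(n-1)) · Σ_k (x_{k,i} - mean_i) · (x_{k,j} - mean_j), with n-1 = 3:
  s[U,U] = ((2.5)·(2.5) + (1.5)·(1.5) + (-0.5)·(-0.5) + (-3.5)·(-3.5)) / 3 = 21/3 = 7
  s[U,V] = ((2.5)·(2) + (1.5)·(1) + (-0.5)·(-2) + (-3.5)·(-1)) / 3 = 11/3 = 3.6667
  s[U,W] = ((2.5)·(-1.25) + (1.5)·(-0.25) + (-0.5)·(1.75) + (-3.5)·(-0.25)) / 3 = -3.5/3 = -1.1667
  s[V,V] = ((2)·(2) + (1)·(1) + (-2)·(-2) + (-1)·(-1)) / 3 = 10/3 = 3.3333
  s[V,W] = ((2)·(-1.25) + (1)·(-0.25) + (-2)·(1.75) + (-1)·(-0.25)) / 3 = -6/3 = -2
  s[W,W] = ((-1.25)·(-1.25) + (-0.25)·(-0.25) + (1.75)·(1.75) + (-0.25)·(-0.25)) / 3 = 4.75/3 = 1.5833
  Sample standard deviations s_i = √(s[i,i]):
  s(U) = √(7) = 2.6458
  s(V) = √(3.3333) = 1.8257
  s(W) = √(1.5833) = 1.2583

Step 3 — r_{ij} = s_{ij} / (s_i · s_j):
  r[U,U] = 1 (diagonal).
  r[U,V] = 3.6667 / (2.6458 · 1.8257) = 3.6667 / 4.8305 = 0.7591
  r[U,W] = -1.1667 / (2.6458 · 1.2583) = -1.1667 / 3.3292 = -0.3504
  r[V,V] = 1 (diagonal).
  r[V,W] = -2 / (1.8257 · 1.2583) = -2 / 2.2973 = -0.8706
  r[W,W] = 1 (diagonal).

R is symmetric with unit diagonal. Assembling:

R = [[1, 0.7591, -0.3504],
 [0.7591, 1, -0.8706],
 [-0.3504, -0.8706, 1]]


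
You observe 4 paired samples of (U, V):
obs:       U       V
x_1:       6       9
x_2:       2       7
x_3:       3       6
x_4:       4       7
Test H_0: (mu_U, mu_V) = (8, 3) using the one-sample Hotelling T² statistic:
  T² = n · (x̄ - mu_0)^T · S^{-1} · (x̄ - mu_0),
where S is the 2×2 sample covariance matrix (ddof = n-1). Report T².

Step 1 — sample mean vector:
  mean(U) = (6 + 2 + 3 + 4) / 4 = 15/4 = 3.75
  mean(V) = (9 + 7 + 6 + 7) / 4 = 29/4 = 7.25
  x̄ = (3.75, 7.25),  deviation x̄ - mu_0 = (3.75, 7.25) - (8, 3) = (-4.25, 4.25).

Step 2 — sample covariance matrix, S[i,j] = (1/(n-1)) · Σ_k (x_{k,i} - mean_i) · (x_{k,j} - mean_j), divisor n-1 = 3:
  S[U,U] = ((2.25)·(2.25) + (-1.75)·(-1.75) + (-0.75)·(-0.75) + (0.25)·(0.25)) / 3 = 8.75/3 = 2.9167
  S[U,V] = ((2.25)·(1.75) + (-1.75)·(-0.25) + (-0.75)·(-1.25) + (0.25)·(-0.25)) / 3 = 5.25/3 = 1.75
  S[V,V] = ((1.75)·(1.75) + (-0.25)·(-0.25) + (-1.25)·(-1.25) + (-0.25)·(-0.25)) / 3 = 4.75/3 = 1.5833
  S = [[2.9167, 1.75],
 [1.75, 1.5833]].

Step 3 — invert S. det(S) = 2.9167·1.5833 - (1.75)² = 1.5556.
  S^{-1} = (1/det) · [[d, -b], [-b, a]] = [[1.0179, -1.125],
 [-1.125, 1.875]].

Step 4 — quadratic form (x̄ - mu_0)^T · S^{-1} · (x̄ - mu_0):
  S^{-1} · (x̄ - mu_0) = (-9.1071, 12.75),
  (x̄ - mu_0)^T · [...] = (-4.25)·(-9.1071) + (4.25)·(12.75) = 92.8929.

Step 5 — scale by n: T² = 4 · 92.8929 = 371.5714.

T² ≈ 371.5714


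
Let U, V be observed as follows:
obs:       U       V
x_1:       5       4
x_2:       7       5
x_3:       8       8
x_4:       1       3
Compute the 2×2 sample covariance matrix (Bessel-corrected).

Step 1 — column means:
  mean(U) = (5 + 7 + 8 + 1) / 4 = 21/4 = 5.25
  mean(V) = (4 + 5 + 8 + 3) / 4 = 20/4 = 5

Step 2 — sample covariance S[i,j] = (1/(n-1)) · Σ_k (x_{k,i} - mean_i) · (x_{k,j} - mean_j), with n-1 = 3.
  S[U,U] = ((-0.25)·(-0.25) + (1.75)·(1.75) + (2.75)·(2.75) + (-4.25)·(-4.25)) / 3 = 28.75/3 = 9.5833
  S[U,V] = ((-0.25)·(-1) + (1.75)·(0) + (2.75)·(3) + (-4.25)·(-2)) / 3 = 17/3 = 5.6667
  S[V,V] = ((-1)·(-1) + (0)·(0) + (3)·(3) + (-2)·(-2)) / 3 = 14/3 = 4.6667

S is symmetric (S[j,i] = S[i,j]). Assembling:

S = [[9.5833, 5.6667],
 [5.6667, 4.6667]]


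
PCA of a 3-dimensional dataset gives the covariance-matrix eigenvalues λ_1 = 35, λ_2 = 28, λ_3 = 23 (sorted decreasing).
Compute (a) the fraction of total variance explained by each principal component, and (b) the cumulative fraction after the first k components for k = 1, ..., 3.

Step 1 — total variance = trace(Sigma) = Σ λ_i = 35 + 28 + 23 = 86.

Step 2 — fraction explained by component i = λ_i / Σ λ:
  PC1: 35/86 = 0.407
  PC2: 28/86 = 0.3256
  PC3: 23/86 = 0.2674

Step 3 — cumulative fraction after k components = (λ_1 + ... + λ_k) / Σ λ:
  k = 1: 35/86 = 0.407
  k = 2: (35 + 28)/86 = 63/86 = 0.7326
  k = 3: (35 + 28 + 23)/86 = 86/86 = 1

Summary (fraction, with percent):

explained: PC1 0.407 (40.7%), PC2 0.3256 (32.56%), PC3 0.2674 (26.74%);  cumulative: 0.407, 0.7326, 1


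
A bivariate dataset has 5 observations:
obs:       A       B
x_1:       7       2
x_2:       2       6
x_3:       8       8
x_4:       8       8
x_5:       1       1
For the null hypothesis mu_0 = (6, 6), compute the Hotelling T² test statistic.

Step 1 — sample mean vector:
  mean(A) = (7 + 2 + 8 + 8 + 1) / 5 = 26/5 = 5.2
  mean(B) = (2 + 6 + 8 + 8 + 1) / 5 = 25/5 = 5
  x̄ = (5.2, 5),  deviation x̄ - mu_0 = (5.2, 5) - (6, 6) = (-0.8, -1).

Step 2 — sample covariance matrix, S[i,j] = (1/(n-1)) · Σ_k (x_{k,i} - mean_i) · (x_{k,j} - mean_j), divisor n-1 = 4:
  S[A,A] = ((1.8)·(1.8) + (-3.2)·(-3.2) + (2.8)·(2.8) + (2.8)·(2.8) + (-4.2)·(-4.2)) / 4 = 46.8/4 = 11.7
  S[A,B] = ((1.8)·(-3) + (-3.2)·(1) + (2.8)·(3) + (2.8)·(3) + (-4.2)·(-4)) / 4 = 25/4 = 6.25
  S[B,B] = ((-3)·(-3) + (1)·(1) + (3)·(3) + (3)·(3) + (-4)·(-4)) / 4 = 44/4 = 11
  S = [[11.7, 6.25],
 [6.25, 11]].

Step 3 — invert S. det(S) = 11.7·11 - (6.25)² = 89.6375.
  S^{-1} = (1/det) · [[d, -b], [-b, a]] = [[0.1227, -0.0697],
 [-0.0697, 0.1305]].

Step 4 — quadratic form (x̄ - mu_0)^T · S^{-1} · (x̄ - mu_0):
  S^{-1} · (x̄ - mu_0) = (-0.0284, -0.0747),
  (x̄ - mu_0)^T · [...] = (-0.8)·(-0.0284) + (-1)·(-0.0747) = 0.0975.

Step 5 — scale by n: T² = 5 · 0.0975 = 0.4875.

T² ≈ 0.4875


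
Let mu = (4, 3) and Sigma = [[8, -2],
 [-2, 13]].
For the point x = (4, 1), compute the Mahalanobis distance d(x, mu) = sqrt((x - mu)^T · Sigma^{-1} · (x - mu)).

Step 1 — centre the observation: (x - mu) = (0, -2).

Step 2 — invert Sigma. det(Sigma) = 8·13 - (-2)² = 100.
  Sigma^{-1} = (1/det) · [[d, -b], [-b, a]] = [[0.13, 0.02],
 [0.02, 0.08]].

Step 3 — form the quadratic (x - mu)^T · Sigma^{-1} · (x - mu):
  Sigma^{-1} · (x - mu) = (-0.04, -0.16).
  (x - mu)^T · [Sigma^{-1} · (x - mu)] = (0)·(-0.04) + (-2)·(-0.16) = 0.32.

Step 4 — take square root: d = √(0.32) ≈ 0.5657.

d(x, mu) = √(0.32) ≈ 0.5657


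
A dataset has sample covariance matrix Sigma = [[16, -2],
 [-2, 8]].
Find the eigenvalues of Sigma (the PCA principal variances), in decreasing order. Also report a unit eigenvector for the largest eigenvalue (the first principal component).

Step 1 — characteristic polynomial of 2×2 Sigma:
  det(Sigma - λI) = λ² - trace · λ + det = 0.
  trace = 16 + 8 = 24, det = 16·8 - (-2)² = 124.
Step 2 — discriminant:
  Δ = trace² - 4·det = 576 - 496 = 80.
Step 3 — eigenvalues:
  λ = (trace ± √Δ)/2 = (24 ± 8.9443)/2,
  λ_1 = 16.4721,  λ_2 = 7.5279.

Step 4 — unit eigenvector for λ_1: solve (Sigma - λ_1 I)v = 0. First row:
  (16 - 16.4721)·v_x + (-2)·v_y = 0, i.e. (-0.4721)·v_x + (-2)·v_y = 0,
  so v ∝ (b, λ_1 - a) = (-2, 0.4721); multiply by -1 so the first entry is positive: u = (2, -0.4721).
  ||u|| = √((2)² + (-0.4721)²) = √(4.2229) ≈ 2.055,
  v_1 = u/||u|| ≈ (0.9732, -0.2298) (||v_1|| = 1).

λ_1 = 16.4721,  λ_2 = 7.5279;  v_1 ≈ (0.9732, -0.2298)


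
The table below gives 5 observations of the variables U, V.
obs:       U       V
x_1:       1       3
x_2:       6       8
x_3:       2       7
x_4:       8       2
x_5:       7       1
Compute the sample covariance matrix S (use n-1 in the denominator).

Step 1 — column means:
  mean(U) = (1 + 6 + 2 + 8 + 7) / 5 = 24/5 = 4.8
  mean(V) = (3 + 8 + 7 + 2 + 1) / 5 = 21/5 = 4.2

Step 2 — sample covariance S[i,j] = (1/(n-1)) · Σ_k (x_{k,i} - mean_i) · (x_{k,j} - mean_j), with n-1 = 4.
  S[U,U] = ((-3.8)·(-3.8) + (1.2)·(1.2) + (-2.8)·(-2.8) + (3.2)·(3.2) + (2.2)·(2.2)) / 4 = 38.8/4 = 9.7
  S[U,V] = ((-3.8)·(-1.2) + (1.2)·(3.8) + (-2.8)·(2.8) + (3.2)·(-2.2) + (2.2)·(-3.2)) / 4 = -12.8/4 = -3.2
  S[V,V] = ((-1.2)·(-1.2) + (3.8)·(3.8) + (2.8)·(2.8) + (-2.2)·(-2.2) + (-3.2)·(-3.2)) / 4 = 38.8/4 = 9.7

S is symmetric (S[j,i] = S[i,j]). Assembling:

S = [[9.7, -3.2],
 [-3.2, 9.7]]


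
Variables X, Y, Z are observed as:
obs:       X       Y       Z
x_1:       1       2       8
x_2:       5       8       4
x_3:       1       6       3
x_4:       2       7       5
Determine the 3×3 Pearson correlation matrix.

Step 1 — column means:
  mean(X) = (1 + 5 + 1 + 2) / 4 = 9/4 = 2.25
  mean(Y) = (2 + 8 + 6 + 7) / 4 = 23/4 = 5.75
  mean(Z) = (8 + 4 + 3 + 5) / 4 = 20/4 = 5

Step 2 — sample variances and covariances s[i,j] = (1/(n-1)) · Σ_k (x_{k,i} - mean_i) · (x_{k,j} - mean_j), with n-1 = 3:
  s[X,X] = ((-1.25)·(-1.25) + (2.75)·(2.75) + (-1.25)·(-1.25) + (-0.25)·(-0.25)) / 3 = 10.75/3 = 3.5833
  s[X,Y] = ((-1.25)·(-3.75) + (2.75)·(2.25) + (-1.25)·(0.25) + (-0.25)·(1.25)) / 3 = 10.25/3 = 3.4167
  s[X,Z] = ((-1.25)·(3) + (2.75)·(-1) + (-1.25)·(-2) + (-0.25)·(0)) / 3 = -4/3 = -1.3333
  s[Y,Y] = ((-3.75)·(-3.75) + (2.25)·(2.25) + (0.25)·(0.25) + (1.25)·(1.25)) / 3 = 20.75/3 = 6.9167
  s[Y,Z] = ((-3.75)·(3) + (2.25)·(-1) + (0.25)·(-2) + (1.25)·(0)) / 3 = -14/3 = -4.6667
  s[Z,Z] = ((3)·(3) + (-1)·(-1) + (-2)·(-2) + (0)·(0)) / 3 = 14/3 = 4.6667
  Sample standard deviations s_i = √(s[i,i]):
  s(X) = √(3.5833) = 1.893
  s(Y) = √(6.9167) = 2.63
  s(Z) = √(4.6667) = 2.1602

Step 3 — r_{ij} = s_{ij} / (s_i · s_j):
  r[X,X] = 1 (diagonal).
  r[X,Y] = 3.4167 / (1.893 · 2.63) = 3.4167 / 4.9784 = 0.6863
  r[X,Z] = -1.3333 / (1.893 · 2.1602) = -1.3333 / 4.0893 = -0.3261
  r[Y,Y] = 1 (diagonal).
  r[Y,Z] = -4.6667 / (2.63 · 2.1602) = -4.6667 / 5.6814 = -0.8214
  r[Z,Z] = 1 (diagonal).

R is symmetric with unit diagonal. Assembling:

R = [[1, 0.6863, -0.3261],
 [0.6863, 1, -0.8214],
 [-0.3261, -0.8214, 1]]


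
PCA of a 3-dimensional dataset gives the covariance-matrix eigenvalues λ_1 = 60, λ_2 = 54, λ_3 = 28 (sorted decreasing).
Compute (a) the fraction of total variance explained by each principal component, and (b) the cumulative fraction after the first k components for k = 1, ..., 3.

Step 1 — total variance = trace(Sigma) = Σ λ_i = 60 + 54 + 28 = 142.

Step 2 — fraction explained by component i = λ_i / Σ λ:
  PC1: 60/142 = 0.4225
  PC2: 54/142 = 0.3803
  PC3: 28/142 = 0.1972

Step 3 — cumulative fraction after k components = (λ_1 + ... + λ_k) / Σ λ:
  k = 1: 60/142 = 0.4225
  k = 2: (60 + 54)/142 = 114/142 = 0.8028
  k = 3: (60 + 54 + 28)/142 = 142/142 = 1

Summary (fraction, with percent):

explained: PC1 0.4225 (42.25%), PC2 0.3803 (38.03%), PC3 0.1972 (19.72%);  cumulative: 0.4225, 0.8028, 1


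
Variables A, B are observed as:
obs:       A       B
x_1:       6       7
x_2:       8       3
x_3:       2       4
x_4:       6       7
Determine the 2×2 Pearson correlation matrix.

Step 1 — column means:
  mean(A) = (6 + 8 + 2 + 6) / 4 = 22/4 = 5.5
  mean(B) = (7 + 3 + 4 + 7) / 4 = 21/4 = 5.25

Step 2 — sample variances and covariances s[i,j] = (1/(n-1)) · Σ_k (x_{k,i} - mean_i) · (x_{k,j} - mean_j), with n-1 = 3:
  s[A,A] = ((0.5)·(0.5) + (2.5)·(2.5) + (-3.5)·(-3.5) + (0.5)·(0.5)) / 3 = 19/3 = 6.3333
  s[A,B] = ((0.5)·(1.75) + (2.5)·(-2.25) + (-3.5)·(-1.25) + (0.5)·(1.75)) / 3 = 0.5/3 = 0.1667
  s[B,B] = ((1.75)·(1.75) + (-2.25)·(-2.25) + (-1.25)·(-1.25) + (1.75)·(1.75)) / 3 = 12.75/3 = 4.25
  Sample standard deviations s_i = √(s[i,i]):
  s(A) = √(6.3333) = 2.5166
  s(B) = √(4.25) = 2.0616

Step 3 — r_{ij} = s_{ij} / (s_i · s_j):
  r[A,A] = 1 (diagonal).
  r[A,B] = 0.1667 / (2.5166 · 2.0616) = 0.1667 / 5.1881 = 0.0321
  r[B,B] = 1 (diagonal).

R is symmetric with unit diagonal. Assembling:

R = [[1, 0.0321],
 [0.0321, 1]]


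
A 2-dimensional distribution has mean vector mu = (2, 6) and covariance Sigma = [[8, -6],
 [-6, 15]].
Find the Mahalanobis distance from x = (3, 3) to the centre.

Step 1 — centre the observation: (x - mu) = (1, -3).

Step 2 — invert Sigma. det(Sigma) = 8·15 - (-6)² = 84.
  Sigma^{-1} = (1/det) · [[d, -b], [-b, a]] = [[0.1786, 0.0714],
 [0.0714, 0.0952]].

Step 3 — form the quadratic (x - mu)^T · Sigma^{-1} · (x - mu):
  Sigma^{-1} · (x - mu) = (-0.0357, -0.2143).
  (x - mu)^T · [Sigma^{-1} · (x - mu)] = (1)·(-0.0357) + (-3)·(-0.2143) = 0.6071.

Step 4 — take square root: d = √(0.6071) ≈ 0.7792.

d(x, mu) = √(0.6071) ≈ 0.7792


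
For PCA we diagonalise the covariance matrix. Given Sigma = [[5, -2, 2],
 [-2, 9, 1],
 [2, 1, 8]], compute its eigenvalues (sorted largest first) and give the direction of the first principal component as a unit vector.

Step 1 — characteristic polynomial p(λ) = det(λI - Sigma) = λ³ - tr·λ² + c_1·λ - det, where tr = trace, c_1 = sum of the principal 2×2 minors, det = det(Sigma):
  tr = 5 + 9 + 8 = 22,
  c_1 = (5·9 - (-2)²) + (5·8 - (2)²) + (9·8 - (1)²) = 41 + 36 + 71 = 148,
  det = 5·(9·8 - (1)²) - (-2)·((-2)·8 - (1)·(2)) + (2)·((-2)·(1) - 9·(2)) = 5·(71) - (-2)·(-18) + (2)·(-20) = 279.
  So p(λ) = λ³ - 22λ² + 148λ - 279.
Step 2 — look for an integer root (rational root theorem: any rational root is an integer divisor of 279). Testing λ = 9:
  p(9) = 729 - 1782 + 1332 - 279 = 0  ✓
  Dividing out (λ - 9): p(λ) = (λ - 9)(λ² - 13λ + 31).
Step 3 — remaining eigenvalues from the quadratic λ² - 13λ + 31 = 0:
  Δ = 13² - 4·31 = 169 - 124 = 45,  λ = (13 ± √45)/2 = (13 ± 6.7082)/2 ≈ 9.8541 or 3.1459.
  Sorted: λ_1 = 9.8541,  λ_2 = 9,  λ_3 = 3.1459  (check: sum = 22 = tr ✓).

Step 4 — unit eigenvector for λ_1 ≈ 9.8541: v spans the null space of (Sigma - λ_1 I), whose rows are
  r_1 = (-4.8541, -2, 2),  r_2 = (-2, -0.8541, 1),  r_3 = (2, 1, -1.8541).
  v is orthogonal to every row, so take v ∝ r_1 × r_2 = ((-2)·(1) - (2)·(-0.8541), (2)·(-2) - (-4.8541)·(1), (-4.8541)·(-0.8541) - (-2)·(-2)) ≈ (-0.2918, 0.8541, 0.1459).
  Rescale (multiply by -1 so the first nonzero entry is positive): u = (0.2918, -0.8541, -0.1459).
  ||u|| = √((0.2918)² + (-0.8541)² + (-0.1459)²) = √(0.8359) ≈ 0.9143,  v_1 = u/||u|| ≈ (0.3192, -0.9342, -0.1596) (||v_1|| = 1).

λ_1 = 9.8541,  λ_2 = 9,  λ_3 = 3.1459;  v_1 ≈ (0.3192, -0.9342, -0.1596)


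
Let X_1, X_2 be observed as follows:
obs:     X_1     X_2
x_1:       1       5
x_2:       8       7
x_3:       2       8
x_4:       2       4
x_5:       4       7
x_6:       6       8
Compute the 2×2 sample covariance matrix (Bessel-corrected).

Step 1 — column means:
  mean(X_1) = (1 + 8 + 2 + 2 + 4 + 6) / 6 = 23/6 = 3.8333
  mean(X_2) = (5 + 7 + 8 + 4 + 7 + 8) / 6 = 39/6 = 6.5

Step 2 — sample covariance S[i,j] = (1/(n-1)) · Σ_k (x_{k,i} - mean_i) · (x_{k,j} - mean_j), with n-1 = 5.
  S[X_1,X_1] = ((-2.8333)·(-2.8333) + (4.1667)·(4.1667) + (-1.8333)·(-1.8333) + (-1.8333)·(-1.8333) + (0.1667)·(0.1667) + (2.1667)·(2.1667)) / 5 = 36.8333/5 = 7.3667
  S[X_1,X_2] = ((-2.8333)·(-1.5) + (4.1667)·(0.5) + (-1.8333)·(1.5) + (-1.8333)·(-2.5) + (0.1667)·(0.5) + (2.1667)·(1.5)) / 5 = 11.5/5 = 2.3
  S[X_2,X_2] = ((-1.5)·(-1.5) + (0.5)·(0.5) + (1.5)·(1.5) + (-2.5)·(-2.5) + (0.5)·(0.5) + (1.5)·(1.5)) / 5 = 13.5/5 = 2.7

S is symmetric (S[j,i] = S[i,j]). Assembling:

S = [[7.3667, 2.3],
 [2.3, 2.7]]


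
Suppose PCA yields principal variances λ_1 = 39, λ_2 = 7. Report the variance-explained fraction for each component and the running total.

Step 1 — total variance = trace(Sigma) = Σ λ_i = 39 + 7 = 46.

Step 2 — fraction explained by component i = λ_i / Σ λ:
  PC1: 39/46 = 0.8478
  PC2: 7/46 = 0.1522

Step 3 — cumulative fraction after k components = (λ_1 + ... + λ_k) / Σ λ:
  k = 1: 39/46 = 0.8478
  k = 2: (39 + 7)/46 = 46/46 = 1

Summary (fraction, with percent):

explained: PC1 0.8478 (84.78%), PC2 0.1522 (15.22%);  cumulative: 0.8478, 1


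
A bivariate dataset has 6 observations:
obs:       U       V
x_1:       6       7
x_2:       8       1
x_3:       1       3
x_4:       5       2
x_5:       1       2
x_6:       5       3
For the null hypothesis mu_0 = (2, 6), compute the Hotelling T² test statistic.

Step 1 — sample mean vector:
  mean(U) = (6 + 8 + 1 + 5 + 1 + 5) / 6 = 26/6 = 4.3333
  mean(V) = (7 + 1 + 3 + 2 + 2 + 3) / 6 = 18/6 = 3
  x̄ = (4.3333, 3),  deviation x̄ - mu_0 = (4.3333, 3) - (2, 6) = (2.3333, -3).

Step 2 — sample covariance matrix, S[i,j] = (1/(n-1)) · Σ_k (x_{k,i} - mean_i) · (x_{k,j} - mean_j), divisor n-1 = 5:
  S[U,U] = ((1.6667)·(1.6667) + (3.6667)·(3.6667) + (-3.3333)·(-3.3333) + (0.6667)·(0.6667) + (-3.3333)·(-3.3333) + (0.6667)·(0.6667)) / 5 = 39.3333/5 = 7.8667
  S[U,V] = ((1.6667)·(4) + (3.6667)·(-2) + (-3.3333)·(0) + (0.6667)·(-1) + (-3.3333)·(-1) + (0.6667)·(0)) / 5 = 2/5 = 0.4
  S[V,V] = ((4)·(4) + (-2)·(-2) + (0)·(0) + (-1)·(-1) + (-1)·(-1) + (0)·(0)) / 5 = 22/5 = 4.4
  S = [[7.8667, 0.4],
 [0.4, 4.4]].

Step 3 — invert S. det(S) = 7.8667·4.4 - (0.4)² = 34.4533.
  S^{-1} = (1/det) · [[d, -b], [-b, a]] = [[0.1277, -0.0116],
 [-0.0116, 0.2283]].

Step 4 — quadratic form (x̄ - mu_0)^T · S^{-1} · (x̄ - mu_0):
  S^{-1} · (x̄ - mu_0) = (0.3328, -0.7121),
  (x̄ - mu_0)^T · [...] = (2.3333)·(0.3328) + (-3)·(-0.7121) = 2.9128.

Step 5 — scale by n: T² = 6 · 2.9128 = 17.4768.

T² ≈ 17.4768


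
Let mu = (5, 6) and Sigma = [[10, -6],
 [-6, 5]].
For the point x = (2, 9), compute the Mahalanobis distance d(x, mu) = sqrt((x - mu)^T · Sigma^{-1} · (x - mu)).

Step 1 — centre the observation: (x - mu) = (-3, 3).

Step 2 — invert Sigma. det(Sigma) = 10·5 - (-6)² = 14.
  Sigma^{-1} = (1/det) · [[d, -b], [-b, a]] = [[0.3571, 0.4286],
 [0.4286, 0.7143]].

Step 3 — form the quadratic (x - mu)^T · Sigma^{-1} · (x - mu):
  Sigma^{-1} · (x - mu) = (0.2143, 0.8571).
  (x - mu)^T · [Sigma^{-1} · (x - mu)] = (-3)·(0.2143) + (3)·(0.8571) = 1.9286.

Step 4 — take square root: d = √(1.9286) ≈ 1.3887.

d(x, mu) = √(1.9286) ≈ 1.3887


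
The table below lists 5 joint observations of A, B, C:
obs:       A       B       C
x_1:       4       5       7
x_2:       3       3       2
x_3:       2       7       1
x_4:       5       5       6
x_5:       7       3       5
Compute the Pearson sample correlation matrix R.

Step 1 — column means:
  mean(A) = (4 + 3 + 2 + 5 + 7) / 5 = 21/5 = 4.2
  mean(B) = (5 + 3 + 7 + 5 + 3) / 5 = 23/5 = 4.6
  mean(C) = (7 + 2 + 1 + 6 + 5) / 5 = 21/5 = 4.2

Step 2 — sample variances and covariances s[i,j] = (1/(n-1)) · Σ_k (x_{k,i} - mean_i) · (x_{k,j} - mean_j), with n-1 = 4:
  s[A,A] = ((-0.2)·(-0.2) + (-1.2)·(-1.2) + (-2.2)·(-2.2) + (0.8)·(0.8) + (2.8)·(2.8)) / 4 = 14.8/4 = 3.7
  s[A,B] = ((-0.2)·(0.4) + (-1.2)·(-1.6) + (-2.2)·(2.4) + (0.8)·(0.4) + (2.8)·(-1.6)) / 4 = -7.6/4 = -1.9
  s[A,C] = ((-0.2)·(2.8) + (-1.2)·(-2.2) + (-2.2)·(-3.2) + (0.8)·(1.8) + (2.8)·(0.8)) / 4 = 12.8/4 = 3.2
  s[B,B] = ((0.4)·(0.4) + (-1.6)·(-1.6) + (2.4)·(2.4) + (0.4)·(0.4) + (-1.6)·(-1.6)) / 4 = 11.2/4 = 2.8
  s[B,C] = ((0.4)·(2.8) + (-1.6)·(-2.2) + (2.4)·(-3.2) + (0.4)·(1.8) + (-1.6)·(0.8)) / 4 = -3.6/4 = -0.9
  s[C,C] = ((2.8)·(2.8) + (-2.2)·(-2.2) + (-3.2)·(-3.2) + (1.8)·(1.8) + (0.8)·(0.8)) / 4 = 26.8/4 = 6.7
  Sample standard deviations s_i = √(s[i,i]):
  s(A) = √(3.7) = 1.9235
  s(B) = √(2.8) = 1.6733
  s(C) = √(6.7) = 2.5884

Step 3 — r_{ij} = s_{ij} / (s_i · s_j):
  r[A,A] = 1 (diagonal).
  r[A,B] = -1.9 / (1.9235 · 1.6733) = -1.9 / 3.2187 = -0.5903
  r[A,C] = 3.2 / (1.9235 · 2.5884) = 3.2 / 4.979 = 0.6427
  r[B,B] = 1 (diagonal).
  r[B,C] = -0.9 / (1.6733 · 2.5884) = -0.9 / 4.3313 = -0.2078
  r[C,C] = 1 (diagonal).

R is symmetric with unit diagonal. Assembling:

R = [[1, -0.5903, 0.6427],
 [-0.5903, 1, -0.2078],
 [0.6427, -0.2078, 1]]


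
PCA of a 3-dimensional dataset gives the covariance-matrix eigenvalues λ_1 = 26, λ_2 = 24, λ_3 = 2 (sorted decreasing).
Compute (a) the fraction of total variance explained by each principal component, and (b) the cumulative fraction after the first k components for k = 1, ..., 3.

Step 1 — total variance = trace(Sigma) = Σ λ_i = 26 + 24 + 2 = 52.

Step 2 — fraction explained by component i = λ_i / Σ λ:
  PC1: 26/52 = 0.5
  PC2: 24/52 = 0.4615
  PC3: 2/52 = 0.0385

Step 3 — cumulative fraction after k components = (λ_1 + ... + λ_k) / Σ λ:
  k = 1: 26/52 = 0.5
  k = 2: (26 + 24)/52 = 50/52 = 0.9615
  k = 3: (26 + 24 + 2)/52 = 52/52 = 1

Summary (fraction, with percent):

explained: PC1 0.5 (50%), PC2 0.4615 (46.15%), PC3 0.0385 (3.85%);  cumulative: 0.5, 0.9615, 1


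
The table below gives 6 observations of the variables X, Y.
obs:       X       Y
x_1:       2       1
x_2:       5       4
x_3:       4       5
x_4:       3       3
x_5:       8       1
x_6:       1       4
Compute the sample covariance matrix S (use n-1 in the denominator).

Step 1 — column means:
  mean(X) = (2 + 5 + 4 + 3 + 8 + 1) / 6 = 23/6 = 3.8333
  mean(Y) = (1 + 4 + 5 + 3 + 1 + 4) / 6 = 18/6 = 3

Step 2 — sample covariance S[i,j] = (1/(n-1)) · Σ_k (x_{k,i} - mean_i) · (x_{k,j} - mean_j), with n-1 = 5.
  S[X,X] = ((-1.8333)·(-1.8333) + (1.1667)·(1.1667) + (0.1667)·(0.1667) + (-0.8333)·(-0.8333) + (4.1667)·(4.1667) + (-2.8333)·(-2.8333)) / 5 = 30.8333/5 = 6.1667
  S[X,Y] = ((-1.8333)·(-2) + (1.1667)·(1) + (0.1667)·(2) + (-0.8333)·(0) + (4.1667)·(-2) + (-2.8333)·(1)) / 5 = -6/5 = -1.2
  S[Y,Y] = ((-2)·(-2) + (1)·(1) + (2)·(2) + (0)·(0) + (-2)·(-2) + (1)·(1)) / 5 = 14/5 = 2.8

S is symmetric (S[j,i] = S[i,j]). Assembling:

S = [[6.1667, -1.2],
 [-1.2, 2.8]]


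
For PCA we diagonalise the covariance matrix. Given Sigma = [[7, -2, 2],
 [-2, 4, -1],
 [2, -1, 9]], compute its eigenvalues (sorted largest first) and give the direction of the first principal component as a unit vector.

Step 1 — characteristic polynomial p(λ) = det(λI - Sigma) = λ³ - tr·λ² + c_1·λ - det, where tr = trace, c_1 = sum of the principal 2×2 minors, det = det(Sigma):
  tr = 7 + 4 + 9 = 20,
  c_1 = (7·4 - (-2)²) + (7·9 - (2)²) + (4·9 - (-1)²) = 24 + 59 + 35 = 118,
  det = 7·(4·9 - (-1)²) - (-2)·((-2)·9 - (-1)·(2)) + (2)·((-2)·(-1) - 4·(2)) = 7·(35) - (-2)·(-16) + (2)·(-6) = 201.
  So p(λ) = λ³ - 20λ² + 118λ - 201.
Step 2 — look for an integer root (rational root theorem: any rational root is an integer divisor of 201). Testing λ = 3:
  p(3) = 27 - 180 + 354 - 201 = 0  ✓
  Dividing out (λ - 3): p(λ) = (λ - 3)(λ² - 17λ + 67).
Step 3 — remaining eigenvalues from the quadratic λ² - 17λ + 67 = 0:
  Δ = 17² - 4·67 = 289 - 268 = 21,  λ = (17 ± √21)/2 = (17 ± 4.5826)/2 ≈ 10.7913 or 6.2087.
  Sorted: λ_1 = 10.7913,  λ_2 = 6.2087,  λ_3 = 3  (check: sum = 20 = tr ✓).

Step 4 — unit eigenvector for λ_1 ≈ 10.7913: v spans the null space of (Sigma - λ_1 I), whose rows are
  r_1 = (-3.7913, -2, 2),  r_2 = (-2, -6.7913, -1),  r_3 = (2, -1, -1.7913).
  v is orthogonal to every row, so take v ∝ r_1 × r_2 = ((-2)·(-1) - (2)·(-6.7913), (2)·(-2) - (-3.7913)·(-1), (-3.7913)·(-6.7913) - (-2)·(-2)) ≈ (15.5826, -7.7913, 21.7477).
  Let u = (15.5826, -7.7913, 21.7477).
  ||u|| = √((15.5826)² + (-7.7913)² + (21.7477)²) = √(776.4845) ≈ 27.8655,  v_1 = u/||u|| ≈ (0.5592, -0.2796, 0.7805) (||v_1|| = 1).

λ_1 = 10.7913,  λ_2 = 6.2087,  λ_3 = 3;  v_1 ≈ (0.5592, -0.2796, 0.7805)


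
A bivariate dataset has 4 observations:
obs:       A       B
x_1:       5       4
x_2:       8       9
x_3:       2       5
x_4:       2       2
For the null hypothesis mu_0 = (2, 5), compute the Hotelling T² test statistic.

Step 1 — sample mean vector:
  mean(A) = (5 + 8 + 2 + 2) / 4 = 17/4 = 4.25
  mean(B) = (4 + 9 + 5 + 2) / 4 = 20/4 = 5
  x̄ = (4.25, 5),  deviation x̄ - mu_0 = (4.25, 5) - (2, 5) = (2.25, 0).

Step 2 — sample covariance matrix, S[i,j] = (1/(n-1)) · Σ_k (x_{k,i} - mean_i) · (x_{k,j} - mean_j), divisor n-1 = 3:
  S[A,A] = ((0.75)·(0.75) + (3.75)·(3.75) + (-2.25)·(-2.25) + (-2.25)·(-2.25)) / 3 = 24.75/3 = 8.25
  S[A,B] = ((0.75)·(-1) + (3.75)·(4) + (-2.25)·(0) + (-2.25)·(-3)) / 3 = 21/3 = 7
  S[B,B] = ((-1)·(-1) + (4)·(4) + (0)·(0) + (-3)·(-3)) / 3 = 26/3 = 8.6667
  S = [[8.25, 7],
 [7, 8.6667]].

Step 3 — invert S. det(S) = 8.25·8.6667 - (7)² = 22.5.
  S^{-1} = (1/det) · [[d, -b], [-b, a]] = [[0.3852, -0.3111],
 [-0.3111, 0.3667]].

Step 4 — quadratic form (x̄ - mu_0)^T · S^{-1} · (x̄ - mu_0):
  S^{-1} · (x̄ - mu_0) = (0.8667, -0.7),
  (x̄ - mu_0)^T · [...] = (2.25)·(0.8667) + (0)·(-0.7) = 1.95.

Step 5 — scale by n: T² = 4 · 1.95 = 7.8.

T² ≈ 7.8


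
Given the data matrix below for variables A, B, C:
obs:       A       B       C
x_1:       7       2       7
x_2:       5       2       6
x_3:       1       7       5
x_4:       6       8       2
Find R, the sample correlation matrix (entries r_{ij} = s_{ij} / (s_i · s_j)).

Step 1 — column means:
  mean(A) = (7 + 5 + 1 + 6) / 4 = 19/4 = 4.75
  mean(B) = (2 + 2 + 7 + 8) / 4 = 19/4 = 4.75
  mean(C) = (7 + 6 + 5 + 2) / 4 = 20/4 = 5

Step 2 — sample variances and covariances s[i,j] = (1/(n-1)) · Σ_k (x_{k,i} - mean_i) · (x_{k,j} - mean_j), with n-1 = 3:
  s[A,A] = ((2.25)·(2.25) + (0.25)·(0.25) + (-3.75)·(-3.75) + (1.25)·(1.25)) / 3 = 20.75/3 = 6.9167
  s[A,B] = ((2.25)·(-2.75) + (0.25)·(-2.75) + (-3.75)·(2.25) + (1.25)·(3.25)) / 3 = -11.25/3 = -3.75
  s[A,C] = ((2.25)·(2) + (0.25)·(1) + (-3.75)·(0) + (1.25)·(-3)) / 3 = 1/3 = 0.3333
  s[B,B] = ((-2.75)·(-2.75) + (-2.75)·(-2.75) + (2.25)·(2.25) + (3.25)·(3.25)) / 3 = 30.75/3 = 10.25
  s[B,C] = ((-2.75)·(2) + (-2.75)·(1) + (2.25)·(0) + (3.25)·(-3)) / 3 = -18/3 = -6
  s[C,C] = ((2)·(2) + (1)·(1) + (0)·(0) + (-3)·(-3)) / 3 = 14/3 = 4.6667
  Sample standard deviations s_i = √(s[i,i]):
  s(A) = √(6.9167) = 2.63
  s(B) = √(10.25) = 3.2016
  s(C) = √(4.6667) = 2.1602

Step 3 — r_{ij} = s_{ij} / (s_i · s_j):
  r[A,A] = 1 (diagonal).
  r[A,B] = -3.75 / (2.63 · 3.2016) = -3.75 / 8.42 = -0.4454
  r[A,C] = 0.3333 / (2.63 · 2.1602) = 0.3333 / 5.6814 = 0.0587
  r[B,B] = 1 (diagonal).
  r[B,C] = -6 / (3.2016 · 2.1602) = -6 / 6.9162 = -0.8675
  r[C,C] = 1 (diagonal).

R is symmetric with unit diagonal. Assembling:

R = [[1, -0.4454, 0.0587],
 [-0.4454, 1, -0.8675],
 [0.0587, -0.8675, 1]]


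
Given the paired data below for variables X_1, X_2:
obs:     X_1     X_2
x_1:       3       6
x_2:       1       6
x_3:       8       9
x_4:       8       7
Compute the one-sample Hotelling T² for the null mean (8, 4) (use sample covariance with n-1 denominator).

Step 1 — sample mean vector:
  mean(X_1) = (3 + 1 + 8 + 8) / 4 = 20/4 = 5
  mean(X_2) = (6 + 6 + 9 + 7) / 4 = 28/4 = 7
  x̄ = (5, 7),  deviation x̄ - mu_0 = (5, 7) - (8, 4) = (-3, 3).

Step 2 — sample covariance matrix, S[i,j] = (1/(n-1)) · Σ_k (x_{k,i} - mean_i) · (x_{k,j} - mean_j), divisor n-1 = 3:
  S[X_1,X_1] = ((-2)·(-2) + (-4)·(-4) + (3)·(3) + (3)·(3)) / 3 = 38/3 = 12.6667
  S[X_1,X_2] = ((-2)·(-1) + (-4)·(-1) + (3)·(2) + (3)·(0)) / 3 = 12/3 = 4
  S[X_2,X_2] = ((-1)·(-1) + (-1)·(-1) + (2)·(2) + (0)·(0)) / 3 = 6/3 = 2
  S = [[12.6667, 4],
 [4, 2]].

Step 3 — invert S. det(S) = 12.6667·2 - (4)² = 9.3333.
  S^{-1} = (1/det) · [[d, -b], [-b, a]] = [[0.2143, -0.4286],
 [-0.4286, 1.3571]].

Step 4 — quadratic form (x̄ - mu_0)^T · S^{-1} · (x̄ - mu_0):
  S^{-1} · (x̄ - mu_0) = (-1.9286, 5.3571),
  (x̄ - mu_0)^T · [...] = (-3)·(-1.9286) + (3)·(5.3571) = 21.8571.

Step 5 — scale by n: T² = 4 · 21.8571 = 87.4286.

T² ≈ 87.4286


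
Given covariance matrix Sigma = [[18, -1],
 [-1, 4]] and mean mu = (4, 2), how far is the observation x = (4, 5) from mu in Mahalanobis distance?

Step 1 — centre the observation: (x - mu) = (0, 3).

Step 2 — invert Sigma. det(Sigma) = 18·4 - (-1)² = 71.
  Sigma^{-1} = (1/det) · [[d, -b], [-b, a]] = [[0.0563, 0.0141],
 [0.0141, 0.2535]].

Step 3 — form the quadratic (x - mu)^T · Sigma^{-1} · (x - mu):
  Sigma^{-1} · (x - mu) = (0.0423, 0.7606).
  (x - mu)^T · [Sigma^{-1} · (x - mu)] = (0)·(0.0423) + (3)·(0.7606) = 2.2817.

Step 4 — take square root: d = √(2.2817) ≈ 1.5105.

d(x, mu) = √(2.2817) ≈ 1.5105


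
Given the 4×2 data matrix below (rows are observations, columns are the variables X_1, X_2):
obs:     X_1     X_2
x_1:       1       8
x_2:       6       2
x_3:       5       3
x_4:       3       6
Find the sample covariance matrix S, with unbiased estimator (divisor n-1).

Step 1 — column means:
  mean(X_1) = (1 + 6 + 5 + 3) / 4 = 15/4 = 3.75
  mean(X_2) = (8 + 2 + 3 + 6) / 4 = 19/4 = 4.75

Step 2 — sample covariance S[i,j] = (1/(n-1)) · Σ_k (x_{k,i} - mean_i) · (x_{k,j} - mean_j), with n-1 = 3.
  S[X_1,X_1] = ((-2.75)·(-2.75) + (2.25)·(2.25) + (1.25)·(1.25) + (-0.75)·(-0.75)) / 3 = 14.75/3 = 4.9167
  S[X_1,X_2] = ((-2.75)·(3.25) + (2.25)·(-2.75) + (1.25)·(-1.75) + (-0.75)·(1.25)) / 3 = -18.25/3 = -6.0833
  S[X_2,X_2] = ((3.25)·(3.25) + (-2.75)·(-2.75) + (-1.75)·(-1.75) + (1.25)·(1.25)) / 3 = 22.75/3 = 7.5833

S is symmetric (S[j,i] = S[i,j]). Assembling:

S = [[4.9167, -6.0833],
 [-6.0833, 7.5833]]


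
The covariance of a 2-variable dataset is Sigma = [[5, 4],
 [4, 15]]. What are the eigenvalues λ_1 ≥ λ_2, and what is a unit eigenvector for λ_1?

Step 1 — characteristic polynomial of 2×2 Sigma:
  det(Sigma - λI) = λ² - trace · λ + det = 0.
  trace = 5 + 15 = 20, det = 5·15 - (4)² = 59.
Step 2 — discriminant:
  Δ = trace² - 4·det = 400 - 236 = 164.
Step 3 — eigenvalues:
  λ = (trace ± √Δ)/2 = (20 ± 12.8062)/2,
  λ_1 = 16.4031,  λ_2 = 3.5969.

Step 4 — unit eigenvector for λ_1: solve (Sigma - λ_1 I)v = 0. First row:
  (5 - 16.4031)·v_x + (4)·v_y = 0, i.e. (-11.4031)·v_x + (4)·v_y = 0,
  so v ∝ (b, λ_1 - a) = (4, 11.4031) = u.
  ||u|| = √((4)² + (11.4031)²) = √(146.0312) ≈ 12.0843,
  v_1 = u/||u|| ≈ (0.331, 0.9436) (||v_1|| = 1).

λ_1 = 16.4031,  λ_2 = 3.5969;  v_1 ≈ (0.331, 0.9436)


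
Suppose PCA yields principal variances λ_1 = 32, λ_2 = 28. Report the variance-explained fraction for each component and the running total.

Step 1 — total variance = trace(Sigma) = Σ λ_i = 32 + 28 = 60.

Step 2 — fraction explained by component i = λ_i / Σ λ:
  PC1: 32/60 = 0.5333
  PC2: 28/60 = 0.4667

Step 3 — cumulative fraction after k components = (λ_1 + ... + λ_k) / Σ λ:
  k = 1: 32/60 = 0.5333
  k = 2: (32 + 28)/60 = 60/60 = 1

Summary (fraction, with percent):

explained: PC1 0.5333 (53.33%), PC2 0.4667 (46.67%);  cumulative: 0.5333, 1


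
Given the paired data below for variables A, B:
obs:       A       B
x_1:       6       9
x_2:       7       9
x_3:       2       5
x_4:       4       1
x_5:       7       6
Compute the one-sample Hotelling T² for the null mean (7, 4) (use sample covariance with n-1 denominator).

Step 1 — sample mean vector:
  mean(A) = (6 + 7 + 2 + 4 + 7) / 5 = 26/5 = 5.2
  mean(B) = (9 + 9 + 5 + 1 + 6) / 5 = 30/5 = 6
  x̄ = (5.2, 6),  deviation x̄ - mu_0 = (5.2, 6) - (7, 4) = (-1.8, 2).

Step 2 — sample covariance matrix, S[i,j] = (1/(n-1)) · Σ_k (x_{k,i} - mean_i) · (x_{k,j} - mean_j), divisor n-1 = 4:
  S[A,A] = ((0.8)·(0.8) + (1.8)·(1.8) + (-3.2)·(-3.2) + (-1.2)·(-1.2) + (1.8)·(1.8)) / 4 = 18.8/4 = 4.7
  S[A,B] = ((0.8)·(3) + (1.8)·(3) + (-3.2)·(-1) + (-1.2)·(-5) + (1.8)·(0)) / 4 = 17/4 = 4.25
  S[B,B] = ((3)·(3) + (3)·(3) + (-1)·(-1) + (-5)·(-5) + (0)·(0)) / 4 = 44/4 = 11
  S = [[4.7, 4.25],
 [4.25, 11]].

Step 3 — invert S. det(S) = 4.7·11 - (4.25)² = 33.6375.
  S^{-1} = (1/det) · [[d, -b], [-b, a]] = [[0.327, -0.1263],
 [-0.1263, 0.1397]].

Step 4 — quadratic form (x̄ - mu_0)^T · S^{-1} · (x̄ - mu_0):
  S^{-1} · (x̄ - mu_0) = (-0.8413, 0.5069),
  (x̄ - mu_0)^T · [...] = (-1.8)·(-0.8413) + (2)·(0.5069) = 2.5281.

Step 5 — scale by n: T² = 5 · 2.5281 = 12.6407.

T² ≈ 12.6407


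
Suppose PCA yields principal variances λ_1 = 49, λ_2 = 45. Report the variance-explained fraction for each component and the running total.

Step 1 — total variance = trace(Sigma) = Σ λ_i = 49 + 45 = 94.

Step 2 — fraction explained by component i = λ_i / Σ λ:
  PC1: 49/94 = 0.5213
  PC2: 45/94 = 0.4787

Step 3 — cumulative fraction after k components = (λ_1 + ... + λ_k) / Σ λ:
  k = 1: 49/94 = 0.5213
  k = 2: (49 + 45)/94 = 94/94 = 1

Summary (fraction, with percent):

explained: PC1 0.5213 (52.13%), PC2 0.4787 (47.87%);  cumulative: 0.5213, 1


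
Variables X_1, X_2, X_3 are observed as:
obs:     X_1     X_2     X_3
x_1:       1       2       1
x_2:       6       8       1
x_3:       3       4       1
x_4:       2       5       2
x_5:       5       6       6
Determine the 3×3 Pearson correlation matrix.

Step 1 — column means:
  mean(X_1) = (1 + 6 + 3 + 2 + 5) / 5 = 17/5 = 3.4
  mean(X_2) = (2 + 8 + 4 + 5 + 6) / 5 = 25/5 = 5
  mean(X_3) = (1 + 1 + 1 + 2 + 6) / 5 = 11/5 = 2.2

Step 2 — sample variances and covariances s[i,j] = (1/(n-1)) · Σ_k (x_{k,i} - mean_i) · (x_{k,j} - mean_j), with n-1 = 4:
  s[X_1,X_1] = ((-2.4)·(-2.4) + (2.6)·(2.6) + (-0.4)·(-0.4) + (-1.4)·(-1.4) + (1.6)·(1.6)) / 4 = 17.2/4 = 4.3
  s[X_1,X_2] = ((-2.4)·(-3) + (2.6)·(3) + (-0.4)·(-1) + (-1.4)·(0) + (1.6)·(1)) / 4 = 17/4 = 4.25
  s[X_1,X_3] = ((-2.4)·(-1.2) + (2.6)·(-1.2) + (-0.4)·(-1.2) + (-1.4)·(-0.2) + (1.6)·(3.8)) / 4 = 6.6/4 = 1.65
  s[X_2,X_2] = ((-3)·(-3) + (3)·(3) + (-1)·(-1) + (0)·(0) + (1)·(1)) / 4 = 20/4 = 5
  s[X_2,X_3] = ((-3)·(-1.2) + (3)·(-1.2) + (-1)·(-1.2) + (0)·(-0.2) + (1)·(3.8)) / 4 = 5/4 = 1.25
  s[X_3,X_3] = ((-1.2)·(-1.2) + (-1.2)·(-1.2) + (-1.2)·(-1.2) + (-0.2)·(-0.2) + (3.8)·(3.8)) / 4 = 18.8/4 = 4.7
  Sample standard deviations s_i = √(s[i,i]):
  s(X_1) = √(4.3) = 2.0736
  s(X_2) = √(5) = 2.2361
  s(X_3) = √(4.7) = 2.1679

Step 3 — r_{ij} = s_{ij} / (s_i · s_j):
  r[X_1,X_1] = 1 (diagonal).
  r[X_1,X_2] = 4.25 / (2.0736 · 2.2361) = 4.25 / 4.6368 = 0.9166
  r[X_1,X_3] = 1.65 / (2.0736 · 2.1679) = 1.65 / 4.4956 = 0.367
  r[X_2,X_2] = 1 (diagonal).
  r[X_2,X_3] = 1.25 / (2.2361 · 2.1679) = 1.25 / 4.8477 = 0.2579
  r[X_3,X_3] = 1 (diagonal).

R is symmetric with unit diagonal. Assembling:

R = [[1, 0.9166, 0.367],
 [0.9166, 1, 0.2579],
 [0.367, 0.2579, 1]]


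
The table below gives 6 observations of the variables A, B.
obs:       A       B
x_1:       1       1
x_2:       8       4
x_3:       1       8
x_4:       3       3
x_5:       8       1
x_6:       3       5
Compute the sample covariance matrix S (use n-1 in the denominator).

Step 1 — column means:
  mean(A) = (1 + 8 + 1 + 3 + 8 + 3) / 6 = 24/6 = 4
  mean(B) = (1 + 4 + 8 + 3 + 1 + 5) / 6 = 22/6 = 3.6667

Step 2 — sample covariance S[i,j] = (1/(n-1)) · Σ_k (x_{k,i} - mean_i) · (x_{k,j} - mean_j), with n-1 = 5.
  S[A,A] = ((-3)·(-3) + (4)·(4) + (-3)·(-3) + (-1)·(-1) + (4)·(4) + (-1)·(-1)) / 5 = 52/5 = 10.4
  S[A,B] = ((-3)·(-2.6667) + (4)·(0.3333) + (-3)·(4.3333) + (-1)·(-0.6667) + (4)·(-2.6667) + (-1)·(1.3333)) / 5 = -15/5 = -3
  S[B,B] = ((-2.6667)·(-2.6667) + (0.3333)·(0.3333) + (4.3333)·(4.3333) + (-0.6667)·(-0.6667) + (-2.6667)·(-2.6667) + (1.3333)·(1.3333)) / 5 = 35.3333/5 = 7.0667

S is symmetric (S[j,i] = S[i,j]). Assembling:

S = [[10.4, -3],
 [-3, 7.0667]]
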